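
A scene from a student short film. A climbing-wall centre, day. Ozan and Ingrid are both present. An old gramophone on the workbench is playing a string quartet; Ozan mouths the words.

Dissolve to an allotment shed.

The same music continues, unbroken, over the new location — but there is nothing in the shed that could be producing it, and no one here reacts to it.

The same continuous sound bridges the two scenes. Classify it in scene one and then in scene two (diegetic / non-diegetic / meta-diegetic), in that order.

diegetic, non-diegetic

Scene one: an old gramophone is an on-screen source and Ozan reacts to it → diegetic.
Scene two: there is no source in the shed and no one hears it — it's now underscore → non-diegetic.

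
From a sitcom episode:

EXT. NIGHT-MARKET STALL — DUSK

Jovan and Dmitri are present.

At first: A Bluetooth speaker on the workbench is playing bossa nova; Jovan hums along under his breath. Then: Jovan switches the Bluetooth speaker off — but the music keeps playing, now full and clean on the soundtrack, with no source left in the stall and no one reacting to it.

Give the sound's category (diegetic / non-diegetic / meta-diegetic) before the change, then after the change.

Before the change: a Bluetooth speaker is a real in-scene source and Jovan reacts to it → diegetic.
After the change: there is no longer any in-world source and no one can hear it — it has become underscore → non-diegetic.

diegetic, non-diegetic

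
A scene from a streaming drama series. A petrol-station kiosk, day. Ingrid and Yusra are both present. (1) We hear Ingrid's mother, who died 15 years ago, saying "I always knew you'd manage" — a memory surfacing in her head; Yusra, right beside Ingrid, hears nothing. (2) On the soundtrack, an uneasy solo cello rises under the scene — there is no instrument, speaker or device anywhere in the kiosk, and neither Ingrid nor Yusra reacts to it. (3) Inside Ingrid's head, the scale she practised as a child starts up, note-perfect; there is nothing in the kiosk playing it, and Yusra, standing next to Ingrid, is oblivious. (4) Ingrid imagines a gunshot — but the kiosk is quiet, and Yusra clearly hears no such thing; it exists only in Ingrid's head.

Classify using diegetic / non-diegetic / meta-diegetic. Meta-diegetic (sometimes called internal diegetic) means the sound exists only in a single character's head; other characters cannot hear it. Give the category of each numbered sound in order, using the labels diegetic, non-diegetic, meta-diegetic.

(1) is meta-diegetic: the voice is a memory playing only inside Ingrid's mind; Yusra can't hear it.
(2) is non-diegetic: it has no source in the story world and no character can hear it — it's underscore.
(3) remembered music, private to Ingrid — Yusra is oblivious because it isn't in the room → meta-diegetic.
Sound (4): Ingrid alone 'hears' it — an imagined sound, not present in the space, so meta-diegetic.

meta-diegetic, non-diegetic, meta-diegetic, meta-diegetic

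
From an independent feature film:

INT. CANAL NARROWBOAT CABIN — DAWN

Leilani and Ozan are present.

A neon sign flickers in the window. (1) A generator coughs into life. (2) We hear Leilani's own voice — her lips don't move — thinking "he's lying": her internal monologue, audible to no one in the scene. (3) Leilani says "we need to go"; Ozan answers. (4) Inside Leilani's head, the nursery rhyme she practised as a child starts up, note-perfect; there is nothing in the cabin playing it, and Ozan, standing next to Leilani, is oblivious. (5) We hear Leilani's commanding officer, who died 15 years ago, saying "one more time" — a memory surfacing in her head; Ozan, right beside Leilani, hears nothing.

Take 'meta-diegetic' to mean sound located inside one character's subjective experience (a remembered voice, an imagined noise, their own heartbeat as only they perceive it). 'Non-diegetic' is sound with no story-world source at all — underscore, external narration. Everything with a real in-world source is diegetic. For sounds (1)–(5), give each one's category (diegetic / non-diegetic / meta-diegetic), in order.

diegetic, meta-diegetic, diegetic, meta-diegetic, meta-diegetic

Sound (1): the sound comes from a generator physically present in the location, so diegetic.
Sound (2): it's Leilani's unspoken thought, heard only by the audience via her subjectivity, so meta-diegetic.
Sound (3): on-screen dialogue — Leilani speaks and Ozan is there to hear, so diegetic.
Sound (4): remembered music, private to Leilani — Ozan is oblivious because it isn't in the room, so meta-diegetic.
(5) is meta-diegetic: it's Leilani's recollection rendered as sound; the other character can't hear it.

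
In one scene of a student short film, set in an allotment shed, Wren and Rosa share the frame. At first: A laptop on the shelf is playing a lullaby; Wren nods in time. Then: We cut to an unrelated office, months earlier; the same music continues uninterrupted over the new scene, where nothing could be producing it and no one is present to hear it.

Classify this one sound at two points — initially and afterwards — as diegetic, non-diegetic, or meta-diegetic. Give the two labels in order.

diegetic, non-diegetic

Initially: a laptop is a real in-scene source and Wren reacts to it → diegetic.
Afterwards: there is no longer any in-world source and no one can hear it — it has become underscore → non-diegetic.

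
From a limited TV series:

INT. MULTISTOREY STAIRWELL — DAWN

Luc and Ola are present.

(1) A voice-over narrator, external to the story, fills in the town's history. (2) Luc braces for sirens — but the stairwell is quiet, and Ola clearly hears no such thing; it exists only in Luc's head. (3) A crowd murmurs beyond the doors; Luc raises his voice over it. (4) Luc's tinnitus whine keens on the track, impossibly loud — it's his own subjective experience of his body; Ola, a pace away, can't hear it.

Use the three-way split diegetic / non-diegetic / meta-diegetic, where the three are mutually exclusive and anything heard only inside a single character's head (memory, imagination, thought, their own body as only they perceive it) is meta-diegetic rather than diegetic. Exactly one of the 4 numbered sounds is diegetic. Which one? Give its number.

(1) commentary laid over the scene from outside the fiction → non-diegetic.
(2) is meta-diegetic: Luc alone 'hears' it — an imagined sound, not present in the space.
(3) ambient/room sound belonging to the story's physical space → diegetic.
(4) is meta-diegetic: a subjective body sound — Luc's private perception, inaudible to Ola.
Only (3) is diegetic.

3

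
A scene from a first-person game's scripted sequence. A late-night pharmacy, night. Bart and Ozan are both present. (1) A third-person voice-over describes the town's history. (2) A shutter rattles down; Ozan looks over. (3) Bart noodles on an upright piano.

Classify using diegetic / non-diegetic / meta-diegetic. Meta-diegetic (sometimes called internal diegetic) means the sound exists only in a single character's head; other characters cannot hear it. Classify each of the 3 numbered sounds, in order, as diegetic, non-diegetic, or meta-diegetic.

non-diegetic, diegetic, diegetic

(1) is non-diegetic: commentary laid over the scene from outside the fiction.
(2) is diegetic: the sound comes from a shutter physically present in the location.
Sound (3): the instrument and the performer are both in the scene, so diegetic.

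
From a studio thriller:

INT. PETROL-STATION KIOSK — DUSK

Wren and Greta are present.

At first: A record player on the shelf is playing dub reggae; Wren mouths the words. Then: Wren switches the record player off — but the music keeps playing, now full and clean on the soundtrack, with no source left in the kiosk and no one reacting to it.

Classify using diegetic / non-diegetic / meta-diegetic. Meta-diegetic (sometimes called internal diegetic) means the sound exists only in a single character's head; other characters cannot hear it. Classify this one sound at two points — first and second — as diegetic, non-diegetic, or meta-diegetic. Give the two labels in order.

First: a record player is a real in-scene source and Wren reacts to it → diegetic.
Second: there is no longer any in-world source and no one can hear it — it has become underscore → non-diegetic.

diegetic, non-diegetic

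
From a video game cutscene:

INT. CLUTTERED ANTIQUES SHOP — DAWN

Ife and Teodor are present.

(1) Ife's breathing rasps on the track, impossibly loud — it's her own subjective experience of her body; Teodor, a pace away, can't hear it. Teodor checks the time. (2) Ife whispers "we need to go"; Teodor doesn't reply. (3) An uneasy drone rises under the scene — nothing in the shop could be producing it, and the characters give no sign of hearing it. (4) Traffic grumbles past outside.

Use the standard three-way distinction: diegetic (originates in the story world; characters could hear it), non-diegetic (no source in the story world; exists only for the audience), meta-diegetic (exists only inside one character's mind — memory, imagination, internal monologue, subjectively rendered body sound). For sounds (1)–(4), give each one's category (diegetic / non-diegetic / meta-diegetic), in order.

(1) is meta-diegetic: point-of-audition from inside Ife's body; not a sound in the room.
(2) on-screen dialogue — Ife speaks and Teodor is there to hear → diegetic.
(3) is non-diegetic: score with no on-screen or off-screen source; it exists for the audience alone.
(4) is diegetic: ambient/room sound belonging to the story's physical space.

meta-diegetic, diegetic, non-diegetic, diegetic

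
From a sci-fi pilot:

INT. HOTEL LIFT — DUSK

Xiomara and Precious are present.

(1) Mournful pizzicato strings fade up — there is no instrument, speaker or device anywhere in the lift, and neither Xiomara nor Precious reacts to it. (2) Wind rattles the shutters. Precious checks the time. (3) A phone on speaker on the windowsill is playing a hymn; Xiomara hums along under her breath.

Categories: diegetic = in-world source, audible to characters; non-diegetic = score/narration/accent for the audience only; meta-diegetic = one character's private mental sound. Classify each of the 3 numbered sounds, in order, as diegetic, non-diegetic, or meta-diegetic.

(1) is non-diegetic: score with no on-screen or off-screen source; it exists for the audience alone.
(2) is diegetic: it's the actual ambient sound of the location.
(3) source music from a phone on speaker, which exists in the story world → diegetic.

non-diegetic, diegetic, diegetic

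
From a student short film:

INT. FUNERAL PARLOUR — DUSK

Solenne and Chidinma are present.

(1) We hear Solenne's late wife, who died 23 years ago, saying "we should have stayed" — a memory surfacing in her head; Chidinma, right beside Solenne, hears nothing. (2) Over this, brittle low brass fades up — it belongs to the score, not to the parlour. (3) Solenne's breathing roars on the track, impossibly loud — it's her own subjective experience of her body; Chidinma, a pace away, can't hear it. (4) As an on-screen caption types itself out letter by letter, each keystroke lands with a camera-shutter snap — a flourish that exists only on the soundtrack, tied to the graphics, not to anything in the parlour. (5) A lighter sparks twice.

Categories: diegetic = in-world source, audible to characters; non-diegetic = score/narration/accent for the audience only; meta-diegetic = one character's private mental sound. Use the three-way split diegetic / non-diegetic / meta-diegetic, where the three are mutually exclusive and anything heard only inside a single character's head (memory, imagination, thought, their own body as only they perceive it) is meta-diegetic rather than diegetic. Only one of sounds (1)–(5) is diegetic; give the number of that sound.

5

Sound (1): the voice is a memory playing only inside Solenne's mind; Chidinma can't hear it, so meta-diegetic.
(2) score with no on-screen or off-screen source; it exists for the audience alone → non-diegetic.
(3) is meta-diegetic: a subjective body sound — Solenne's private perception, inaudible to Chidinma.
Sound (4): it accompanies on-screen graphics, not anything inside the story world, so non-diegetic.
Sound (5): a lighter is a real object/event in the scene's world, so diegetic.
Only (5) is diegetic.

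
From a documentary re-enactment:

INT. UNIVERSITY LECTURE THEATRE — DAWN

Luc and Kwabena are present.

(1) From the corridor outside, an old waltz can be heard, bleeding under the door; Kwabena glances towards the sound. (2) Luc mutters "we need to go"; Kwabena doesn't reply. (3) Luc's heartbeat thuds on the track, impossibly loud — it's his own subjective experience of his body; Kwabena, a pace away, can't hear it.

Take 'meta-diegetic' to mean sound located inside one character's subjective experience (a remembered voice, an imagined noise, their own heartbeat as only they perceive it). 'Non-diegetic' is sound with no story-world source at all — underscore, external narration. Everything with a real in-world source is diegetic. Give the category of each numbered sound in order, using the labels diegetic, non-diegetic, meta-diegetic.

Sound (1): the music has an off-screen but real-world source and a character hears it, so diegetic.
Sound (2): spoken by a character present in the story world, so diegetic.
(3) is meta-diegetic: it's Luc's internal bodily sensation rendered as sound; only Luc 'hears' it.

diegetic, diegetic, meta-diegetic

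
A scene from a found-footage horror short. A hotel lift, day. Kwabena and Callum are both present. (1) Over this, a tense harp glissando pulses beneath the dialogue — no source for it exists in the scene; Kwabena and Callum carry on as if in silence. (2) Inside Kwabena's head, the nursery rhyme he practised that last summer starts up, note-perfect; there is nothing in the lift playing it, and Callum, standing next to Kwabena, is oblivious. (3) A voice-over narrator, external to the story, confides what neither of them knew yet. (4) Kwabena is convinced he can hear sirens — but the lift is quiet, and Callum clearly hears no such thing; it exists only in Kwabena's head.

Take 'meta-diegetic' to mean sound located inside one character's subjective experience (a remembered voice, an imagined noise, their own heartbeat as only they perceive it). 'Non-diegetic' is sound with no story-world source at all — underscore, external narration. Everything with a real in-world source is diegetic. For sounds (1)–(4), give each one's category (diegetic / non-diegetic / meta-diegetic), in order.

non-diegetic, meta-diegetic, non-diegetic, meta-diegetic

Sound (1): it has no source in the story world and no character can hear it — it's underscore, so non-diegetic.
(2) remembered music, private to Kwabena — Callum is oblivious because it isn't in the room → meta-diegetic.
Sound (3): the narrator exists outside the story world, addressing only the audience, so non-diegetic.
(4) is meta-diegetic: the sound is imagined by Kwabena; nothing in the story world is producing it and Callum can't hear it.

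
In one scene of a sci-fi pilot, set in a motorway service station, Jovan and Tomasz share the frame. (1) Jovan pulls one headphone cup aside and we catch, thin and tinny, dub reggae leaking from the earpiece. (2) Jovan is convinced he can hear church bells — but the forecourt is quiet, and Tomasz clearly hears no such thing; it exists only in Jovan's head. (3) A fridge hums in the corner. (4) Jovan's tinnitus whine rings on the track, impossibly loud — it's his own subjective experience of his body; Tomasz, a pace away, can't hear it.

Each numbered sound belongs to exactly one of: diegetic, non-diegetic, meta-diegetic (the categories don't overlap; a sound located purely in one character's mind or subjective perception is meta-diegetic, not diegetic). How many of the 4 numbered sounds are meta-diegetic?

Sound (1): the earpiece is a real device on Jovan's head — source music, so diegetic.
Sound (2): subjective to Jovan: the forecourt is silent and Tomasz hears nothing, so meta-diegetic.
Sound (3): ambient/room sound belonging to the story's physical space, so diegetic.
Sound (4): point-of-audition from inside Jovan's body; not a sound in the room, so meta-diegetic.
So 2 of the 4 are meta-diegetic: (2), (4).

2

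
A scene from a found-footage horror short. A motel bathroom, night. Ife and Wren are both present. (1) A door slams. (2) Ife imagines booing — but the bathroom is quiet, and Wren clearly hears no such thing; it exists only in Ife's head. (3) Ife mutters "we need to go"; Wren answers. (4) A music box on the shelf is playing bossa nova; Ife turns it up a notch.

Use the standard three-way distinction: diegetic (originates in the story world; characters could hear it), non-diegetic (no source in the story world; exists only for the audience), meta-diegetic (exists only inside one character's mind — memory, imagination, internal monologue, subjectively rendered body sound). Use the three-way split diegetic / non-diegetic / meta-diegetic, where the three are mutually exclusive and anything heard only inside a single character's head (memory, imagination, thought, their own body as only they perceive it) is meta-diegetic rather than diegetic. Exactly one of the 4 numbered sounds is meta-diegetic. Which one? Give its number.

2

Sound (1): a door is a real object/event in the scene's world, so diegetic.
(2) is meta-diegetic: Ife alone 'hears' it — an imagined sound, not present in the space.
Sound (3): spoken by a character present in the story world, so diegetic.
Sound (4): a music box is a physical source in the scene and Ife reacts to it, so diegetic.
Only (2) is meta-diegetic.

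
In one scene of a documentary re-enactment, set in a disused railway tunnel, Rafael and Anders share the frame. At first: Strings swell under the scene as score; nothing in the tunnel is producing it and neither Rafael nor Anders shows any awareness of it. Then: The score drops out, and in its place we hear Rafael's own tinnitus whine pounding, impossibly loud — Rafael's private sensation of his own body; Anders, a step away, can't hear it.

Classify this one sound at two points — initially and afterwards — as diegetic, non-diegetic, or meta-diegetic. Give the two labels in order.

non-diegetic, meta-diegetic

Initially: underscore with no in-world source, inaudible to the characters → non-diegetic.
Afterwards: the body sound is Rafael's subjective perception alone — Anders can't hear it → meta-diegetic.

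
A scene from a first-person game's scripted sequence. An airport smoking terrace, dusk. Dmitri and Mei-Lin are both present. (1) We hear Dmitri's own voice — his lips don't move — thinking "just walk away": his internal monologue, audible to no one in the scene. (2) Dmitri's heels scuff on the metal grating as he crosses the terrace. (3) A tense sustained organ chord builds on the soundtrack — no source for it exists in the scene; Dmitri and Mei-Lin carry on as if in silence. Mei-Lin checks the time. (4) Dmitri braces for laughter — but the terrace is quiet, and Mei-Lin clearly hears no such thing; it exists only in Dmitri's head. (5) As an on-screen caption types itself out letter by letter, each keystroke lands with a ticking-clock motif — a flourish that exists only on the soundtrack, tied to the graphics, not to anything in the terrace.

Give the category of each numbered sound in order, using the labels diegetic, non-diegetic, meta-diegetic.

meta-diegetic, diegetic, non-diegetic, meta-diegetic, non-diegetic

(1) internal monologue — inside Dmitri's mind, not spoken into the scene → meta-diegetic.
(2) is diegetic: it's the physical sound of Dmitri moving in the space.
(3) it has no source in the story world and no character can hear it — it's underscore → non-diegetic.
(4) is meta-diegetic: the sound is imagined by Dmitri; nothing in the story world is producing it and Mei-Lin can't hear it.
(5) is non-diegetic: sound married to a title/caption — outside the diegesis by definition.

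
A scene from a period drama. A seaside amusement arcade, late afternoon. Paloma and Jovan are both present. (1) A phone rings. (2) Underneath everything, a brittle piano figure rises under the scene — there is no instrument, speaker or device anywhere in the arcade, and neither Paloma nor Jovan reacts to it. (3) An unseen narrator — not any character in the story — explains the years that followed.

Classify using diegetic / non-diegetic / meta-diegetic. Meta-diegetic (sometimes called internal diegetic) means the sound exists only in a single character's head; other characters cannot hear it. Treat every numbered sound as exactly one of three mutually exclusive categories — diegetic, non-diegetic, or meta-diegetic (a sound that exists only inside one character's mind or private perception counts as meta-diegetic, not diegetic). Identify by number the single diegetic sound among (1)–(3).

1

(1) is diegetic: the sound comes from a phone physically present in the location.
(2) is non-diegetic: it has no source in the story world and no character can hear it — it's underscore.
(3) the narrator exists outside the story world, addressing only the audience → non-diegetic.
Only (1) is diegetic.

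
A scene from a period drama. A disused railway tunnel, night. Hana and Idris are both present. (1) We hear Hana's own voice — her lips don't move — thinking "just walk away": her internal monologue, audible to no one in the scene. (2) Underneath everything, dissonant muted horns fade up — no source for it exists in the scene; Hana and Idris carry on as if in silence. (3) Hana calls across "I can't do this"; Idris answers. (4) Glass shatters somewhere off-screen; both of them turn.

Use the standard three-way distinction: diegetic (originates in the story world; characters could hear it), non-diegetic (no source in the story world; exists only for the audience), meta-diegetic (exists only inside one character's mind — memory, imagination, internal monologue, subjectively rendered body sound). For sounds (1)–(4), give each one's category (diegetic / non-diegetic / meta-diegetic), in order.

Sound (1): Hana's thought-voice: a private mental sound no other character can hear, so meta-diegetic.
(2) nothing in the tunnel produces it and the characters don't hear it — pure soundtrack → non-diegetic.
Sound (3): on-screen dialogue — Hana speaks and Idris is there to hear, so diegetic.
(4) is diegetic: the sound comes from glass physically present in the location.

meta-diegetic, non-diegetic, diegetic, diegetic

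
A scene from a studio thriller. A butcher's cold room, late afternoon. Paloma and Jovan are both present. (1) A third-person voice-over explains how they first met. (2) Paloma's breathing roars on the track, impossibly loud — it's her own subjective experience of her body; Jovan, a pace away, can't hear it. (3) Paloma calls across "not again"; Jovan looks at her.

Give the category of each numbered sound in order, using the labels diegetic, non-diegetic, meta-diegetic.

non-diegetic, meta-diegetic, diegetic

Sound (1): the narrator exists outside the story world, addressing only the audience, so non-diegetic.
(2) point-of-audition from inside Paloma's body; not a sound in the room → meta-diegetic.
(3) spoken by a character present in the story world → diegetic.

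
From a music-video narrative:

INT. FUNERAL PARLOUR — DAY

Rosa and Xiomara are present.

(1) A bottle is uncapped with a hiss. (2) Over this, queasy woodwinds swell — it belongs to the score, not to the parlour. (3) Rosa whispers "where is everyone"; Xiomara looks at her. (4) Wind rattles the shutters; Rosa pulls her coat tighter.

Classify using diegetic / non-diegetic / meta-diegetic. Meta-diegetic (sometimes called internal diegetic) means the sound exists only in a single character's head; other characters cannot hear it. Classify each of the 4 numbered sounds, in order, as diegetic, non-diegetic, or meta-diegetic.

diegetic, non-diegetic, diegetic, diegetic

Sound (1): a bottle is a real object/event in the scene's world, so diegetic.
Sound (2): it has no source in the story world and no character can hear it — it's underscore, so non-diegetic.
(3) Rosa is a character speaking aloud in the scene → diegetic.
(4) ambient/room sound belonging to the story's physical space → diegetic.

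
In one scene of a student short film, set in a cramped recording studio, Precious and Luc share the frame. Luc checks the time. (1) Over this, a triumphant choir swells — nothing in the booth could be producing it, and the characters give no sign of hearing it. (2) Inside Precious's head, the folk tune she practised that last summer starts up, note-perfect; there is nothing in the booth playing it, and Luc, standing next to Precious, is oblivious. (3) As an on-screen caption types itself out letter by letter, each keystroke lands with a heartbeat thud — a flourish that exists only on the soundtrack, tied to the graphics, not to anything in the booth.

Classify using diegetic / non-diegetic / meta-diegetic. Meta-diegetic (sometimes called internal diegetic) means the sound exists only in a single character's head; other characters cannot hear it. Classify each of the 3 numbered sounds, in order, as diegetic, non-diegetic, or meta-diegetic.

non-diegetic, meta-diegetic, non-diegetic

(1) score with no on-screen or off-screen source; it exists for the audience alone → non-diegetic.
Sound (2): it lives in Precious's subjectivity, not in the booth, so meta-diegetic.
(3) is non-diegetic: sound married to a title/caption — outside the diegesis by definition.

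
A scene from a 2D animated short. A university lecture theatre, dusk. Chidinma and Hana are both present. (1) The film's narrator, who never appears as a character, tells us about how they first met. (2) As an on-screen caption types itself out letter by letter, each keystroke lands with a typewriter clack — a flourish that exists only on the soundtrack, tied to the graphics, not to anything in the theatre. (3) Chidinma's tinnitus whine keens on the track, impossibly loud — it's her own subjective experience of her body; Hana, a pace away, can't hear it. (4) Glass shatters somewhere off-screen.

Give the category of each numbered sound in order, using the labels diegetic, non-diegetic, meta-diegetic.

non-diegetic, non-diegetic, meta-diegetic, diegetic

(1) commentary laid over the scene from outside the fiction → non-diegetic.
(2) is non-diegetic: it accompanies on-screen graphics, not anything inside the story world.
(3) is meta-diegetic: it's Chidinma's internal bodily sensation rendered as sound; only Chidinma 'hears' it.
(4) the sound comes from glass physically present in the location → diegetic.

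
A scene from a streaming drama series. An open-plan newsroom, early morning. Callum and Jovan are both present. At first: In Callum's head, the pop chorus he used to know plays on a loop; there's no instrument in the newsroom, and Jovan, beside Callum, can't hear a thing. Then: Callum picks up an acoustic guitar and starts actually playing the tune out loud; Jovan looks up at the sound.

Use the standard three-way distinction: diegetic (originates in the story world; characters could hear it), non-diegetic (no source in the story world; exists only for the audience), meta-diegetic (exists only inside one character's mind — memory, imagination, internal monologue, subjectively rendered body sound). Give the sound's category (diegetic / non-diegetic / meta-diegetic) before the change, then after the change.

Before the change: the tune exists only as Callum's private memory; Jovan can't hear it → meta-diegetic.
After the change: Callum is now producing it live on an acoustic guitar, in the room, and Jovan hears it → diegetic.

meta-diegetic, diegetic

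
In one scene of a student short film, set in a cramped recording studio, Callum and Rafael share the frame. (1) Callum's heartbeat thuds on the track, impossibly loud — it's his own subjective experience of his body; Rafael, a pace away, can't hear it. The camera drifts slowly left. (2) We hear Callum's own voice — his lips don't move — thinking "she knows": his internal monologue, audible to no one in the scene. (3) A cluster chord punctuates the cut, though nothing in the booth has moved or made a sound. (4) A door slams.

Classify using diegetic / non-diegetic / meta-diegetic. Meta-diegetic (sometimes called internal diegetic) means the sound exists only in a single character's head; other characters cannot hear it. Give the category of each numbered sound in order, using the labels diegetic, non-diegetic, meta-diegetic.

(1) is meta-diegetic: a subjective body sound — Callum's private perception, inaudible to Rafael.
(2) is meta-diegetic: it's Callum's unspoken thought, heard only by the audience via his subjectivity.
(3) is non-diegetic: it's a sound-design accent with no in-world source; no one in the scene can hear it.
(4) is diegetic: the sound comes from a door physically present in the location.

meta-diegetic, meta-diegetic, non-diegetic, diegetic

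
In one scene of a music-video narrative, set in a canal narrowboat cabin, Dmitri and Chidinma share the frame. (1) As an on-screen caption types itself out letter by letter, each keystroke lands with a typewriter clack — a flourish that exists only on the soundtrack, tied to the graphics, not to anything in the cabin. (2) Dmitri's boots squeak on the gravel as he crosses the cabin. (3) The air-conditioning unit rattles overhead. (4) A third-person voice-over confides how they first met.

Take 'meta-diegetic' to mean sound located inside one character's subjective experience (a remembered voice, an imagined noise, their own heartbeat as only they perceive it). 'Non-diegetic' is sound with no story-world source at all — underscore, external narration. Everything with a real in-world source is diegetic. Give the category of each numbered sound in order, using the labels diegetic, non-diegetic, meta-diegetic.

non-diegetic, diegetic, diegetic, non-diegetic

(1) is non-diegetic: sound married to a title/caption — outside the diegesis by definition.
(2) Dmitri's footsteps are produced in the story world → diegetic.
(3) is diegetic: it's the actual ambient sound of the location.
Sound (4): external voice-over — not a character, not heard by anyone in the scene, so non-diegetic.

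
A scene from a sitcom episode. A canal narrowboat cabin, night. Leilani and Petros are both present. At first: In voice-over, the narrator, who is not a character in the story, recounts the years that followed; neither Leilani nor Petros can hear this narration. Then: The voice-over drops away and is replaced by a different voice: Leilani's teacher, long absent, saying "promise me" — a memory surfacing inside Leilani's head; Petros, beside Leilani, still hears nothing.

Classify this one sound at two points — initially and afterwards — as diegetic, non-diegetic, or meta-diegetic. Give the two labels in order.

non-diegetic, meta-diegetic

Initially: the external narrator addresses only the audience — outside the story world → non-diegetic.
Afterwards: the replacement voice is a memory inside Leilani's mind specifically → meta-diegetic.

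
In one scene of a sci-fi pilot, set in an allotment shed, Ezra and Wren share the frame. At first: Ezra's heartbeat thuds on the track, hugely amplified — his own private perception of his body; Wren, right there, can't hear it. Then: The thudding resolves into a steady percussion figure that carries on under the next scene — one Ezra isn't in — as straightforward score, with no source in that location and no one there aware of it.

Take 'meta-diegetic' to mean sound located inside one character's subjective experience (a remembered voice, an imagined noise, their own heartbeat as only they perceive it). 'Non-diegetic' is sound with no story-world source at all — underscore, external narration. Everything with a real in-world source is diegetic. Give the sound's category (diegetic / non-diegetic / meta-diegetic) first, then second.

meta-diegetic, non-diegetic

First: it's Ezra's subjective body sound, inaudible to Wren → meta-diegetic.
Second: detached from Ezra and playing as sourceless score over a scene he isn't in — for the audience only → non-diegetic.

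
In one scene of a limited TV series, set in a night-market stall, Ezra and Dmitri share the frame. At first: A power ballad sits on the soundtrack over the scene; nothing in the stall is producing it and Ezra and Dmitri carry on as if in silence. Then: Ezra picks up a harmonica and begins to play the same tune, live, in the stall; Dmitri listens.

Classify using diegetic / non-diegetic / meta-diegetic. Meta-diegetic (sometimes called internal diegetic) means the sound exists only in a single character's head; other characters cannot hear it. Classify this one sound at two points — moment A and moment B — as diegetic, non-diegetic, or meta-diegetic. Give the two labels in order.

non-diegetic, diegetic

Moment A: no in-world source exists and no character can hear it — underscore → non-diegetic.
Moment B: a harmonica is now a real source in the story world and the characters hear it → diegetic.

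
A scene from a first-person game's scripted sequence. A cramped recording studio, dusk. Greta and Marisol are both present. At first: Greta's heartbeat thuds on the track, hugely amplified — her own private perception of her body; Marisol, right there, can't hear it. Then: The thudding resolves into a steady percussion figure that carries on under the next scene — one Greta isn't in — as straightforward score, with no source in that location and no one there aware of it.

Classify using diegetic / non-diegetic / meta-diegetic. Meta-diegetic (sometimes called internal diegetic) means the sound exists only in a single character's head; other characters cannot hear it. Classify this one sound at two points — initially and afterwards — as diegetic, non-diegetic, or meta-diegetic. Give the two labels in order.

meta-diegetic, non-diegetic

Initially: it's Greta's subjective body sound, inaudible to Marisol → meta-diegetic.
Afterwards: detached from Greta and playing as sourceless score over a scene she isn't in — for the audience only → non-diegetic.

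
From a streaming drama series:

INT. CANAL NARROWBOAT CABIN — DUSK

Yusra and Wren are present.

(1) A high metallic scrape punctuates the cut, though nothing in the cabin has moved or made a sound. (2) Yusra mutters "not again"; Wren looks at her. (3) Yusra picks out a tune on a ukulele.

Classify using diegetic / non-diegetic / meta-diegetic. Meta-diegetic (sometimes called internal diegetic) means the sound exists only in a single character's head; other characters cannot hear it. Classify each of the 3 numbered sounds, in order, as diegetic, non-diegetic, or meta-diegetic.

(1) is non-diegetic: an editorial stinger — it belongs to the cut, not the story world.
(2) Yusra is a character speaking aloud in the scene → diegetic.
Sound (3): a character is playing a ukulele on screen, so diegetic.

non-diegetic, diegetic, diegetic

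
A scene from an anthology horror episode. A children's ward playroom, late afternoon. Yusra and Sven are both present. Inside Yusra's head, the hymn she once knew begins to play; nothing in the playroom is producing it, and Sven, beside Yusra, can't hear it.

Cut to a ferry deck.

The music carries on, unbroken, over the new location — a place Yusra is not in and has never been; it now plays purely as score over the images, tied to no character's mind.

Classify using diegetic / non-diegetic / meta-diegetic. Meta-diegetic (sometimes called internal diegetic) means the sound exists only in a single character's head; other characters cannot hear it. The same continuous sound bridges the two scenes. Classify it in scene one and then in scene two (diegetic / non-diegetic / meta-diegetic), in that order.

meta-diegetic, non-diegetic

Scene one: the music exists only inside Yusra's mind; Sven can't hear it → meta-diegetic.
Scene two: it's detached from Yusra entirely and plays over unrelated images with no in-world source — conventional underscore → non-diegetic.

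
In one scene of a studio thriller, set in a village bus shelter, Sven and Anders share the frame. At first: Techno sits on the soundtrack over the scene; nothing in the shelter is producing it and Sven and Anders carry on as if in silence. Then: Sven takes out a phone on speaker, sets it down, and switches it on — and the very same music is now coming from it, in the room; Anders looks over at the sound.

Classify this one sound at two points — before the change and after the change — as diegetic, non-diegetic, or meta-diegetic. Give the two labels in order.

non-diegetic, diegetic

Before the change: no in-world source exists and no character can hear it — underscore → non-diegetic.
After the change: a phone on speaker is now a real source in the story world and the characters hear it → diegetic.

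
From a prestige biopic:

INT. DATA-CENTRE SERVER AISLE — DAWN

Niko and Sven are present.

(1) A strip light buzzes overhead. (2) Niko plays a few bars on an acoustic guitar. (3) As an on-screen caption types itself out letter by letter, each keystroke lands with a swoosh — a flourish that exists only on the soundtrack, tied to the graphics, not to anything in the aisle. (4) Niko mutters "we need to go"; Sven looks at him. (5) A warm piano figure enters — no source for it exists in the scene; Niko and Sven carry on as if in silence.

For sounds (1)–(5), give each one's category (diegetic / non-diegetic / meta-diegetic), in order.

Sound (1): ambient/room sound belonging to the story's physical space, so diegetic.
Sound (2): the instrument and the performer are both in the scene, so diegetic.
(3) it accompanies on-screen graphics, not anything inside the story world → non-diegetic.
(4) Niko is a character speaking aloud in the scene → diegetic.
(5) is non-diegetic: it has no source in the story world and no character can hear it — it's underscore.

diegetic, diegetic, non-diegetic, diegetic, non-diegetic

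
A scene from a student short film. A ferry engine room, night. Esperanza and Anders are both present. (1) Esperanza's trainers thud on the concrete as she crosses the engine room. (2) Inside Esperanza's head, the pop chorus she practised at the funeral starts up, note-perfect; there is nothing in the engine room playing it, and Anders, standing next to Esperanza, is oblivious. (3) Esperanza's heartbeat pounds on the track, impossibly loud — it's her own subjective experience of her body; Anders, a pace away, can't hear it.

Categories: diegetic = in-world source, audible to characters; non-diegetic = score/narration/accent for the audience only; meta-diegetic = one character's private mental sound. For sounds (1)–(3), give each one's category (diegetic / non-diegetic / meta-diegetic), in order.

diegetic, meta-diegetic, meta-diegetic

(1) is diegetic: Esperanza's footsteps are produced in the story world.
(2) is meta-diegetic: it lives in Esperanza's subjectivity, not in the engine room.
(3) it's Esperanza's internal bodily sensation rendered as sound; only Esperanza 'hears' it → meta-diegetic.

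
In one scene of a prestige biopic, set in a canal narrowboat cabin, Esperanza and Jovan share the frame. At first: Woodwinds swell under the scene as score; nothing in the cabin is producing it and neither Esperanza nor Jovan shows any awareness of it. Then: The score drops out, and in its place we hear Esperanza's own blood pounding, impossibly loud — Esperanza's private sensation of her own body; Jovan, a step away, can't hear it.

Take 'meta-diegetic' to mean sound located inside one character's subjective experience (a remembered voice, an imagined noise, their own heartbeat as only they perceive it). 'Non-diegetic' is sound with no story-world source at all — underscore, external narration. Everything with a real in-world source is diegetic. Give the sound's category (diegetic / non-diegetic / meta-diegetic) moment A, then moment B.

non-diegetic, meta-diegetic

Moment A: underscore with no in-world source, inaudible to the characters → non-diegetic.
Moment B: the body sound is Esperanza's subjective perception alone — Jovan can't hear it → meta-diegetic.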